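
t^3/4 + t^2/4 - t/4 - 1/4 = (t/4 + 1/4)*(t - 1)*(t + 1)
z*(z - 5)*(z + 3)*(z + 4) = z^4 + 2*z^3 - 23*z^2 - 60*z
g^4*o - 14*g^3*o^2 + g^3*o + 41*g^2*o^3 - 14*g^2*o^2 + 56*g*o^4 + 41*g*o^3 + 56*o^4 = (g - 8*o)*(g - 7*o)*(g + o)*(g*o + o)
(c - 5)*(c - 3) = c^2 - 8*c + 15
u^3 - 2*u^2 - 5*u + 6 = (u - 3)*(u - 1)*(u + 2)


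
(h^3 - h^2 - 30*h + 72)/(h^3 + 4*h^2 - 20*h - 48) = (h - 3)/(h + 2)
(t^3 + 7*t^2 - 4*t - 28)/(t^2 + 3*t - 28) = (t^2 - 4)/(t - 4)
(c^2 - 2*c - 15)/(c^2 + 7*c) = (c^2 - 2*c - 15)/(c*(c + 7))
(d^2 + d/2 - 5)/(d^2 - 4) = (d + 5/2)/(d + 2)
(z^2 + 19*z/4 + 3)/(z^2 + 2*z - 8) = (z + 3/4)/(z - 2)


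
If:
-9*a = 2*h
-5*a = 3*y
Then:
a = -3*y/5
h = 27*y/10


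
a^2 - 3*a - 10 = (a - 5)*(a + 2)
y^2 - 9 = (y - 3)*(y + 3)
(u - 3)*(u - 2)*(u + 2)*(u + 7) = u^4 + 4*u^3 - 25*u^2 - 16*u + 84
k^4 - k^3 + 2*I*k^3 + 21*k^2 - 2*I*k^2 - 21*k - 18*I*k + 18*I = (k - 1)*(k - 3*I)*(k - I)*(k + 6*I)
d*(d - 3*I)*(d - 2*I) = d^3 - 5*I*d^2 - 6*d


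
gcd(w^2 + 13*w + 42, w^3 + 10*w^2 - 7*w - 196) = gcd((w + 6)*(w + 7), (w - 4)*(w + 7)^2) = w + 7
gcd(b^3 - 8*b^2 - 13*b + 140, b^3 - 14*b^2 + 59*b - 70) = b^2 - 12*b + 35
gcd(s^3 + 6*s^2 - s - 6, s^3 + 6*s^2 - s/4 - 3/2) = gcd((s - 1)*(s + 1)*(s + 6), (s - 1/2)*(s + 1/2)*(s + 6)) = s + 6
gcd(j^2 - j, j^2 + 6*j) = j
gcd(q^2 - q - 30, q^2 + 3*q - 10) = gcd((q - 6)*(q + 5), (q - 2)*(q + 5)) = q + 5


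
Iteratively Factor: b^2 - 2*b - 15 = (b - 5)*(b + 3)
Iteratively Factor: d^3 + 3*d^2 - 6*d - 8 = (d + 4)*(d^2 - d - 2) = (d + 1)*(d + 4)*(d - 2)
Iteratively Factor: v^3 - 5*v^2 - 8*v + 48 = (v + 3)*(v^2 - 8*v + 16) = (v - 4)*(v + 3)*(v - 4)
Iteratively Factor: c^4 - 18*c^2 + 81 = (c + 3)*(c^3 - 3*c^2 - 9*c + 27) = (c - 3)*(c + 3)*(c^2 - 9) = (c - 3)^2*(c + 3)*(c + 3)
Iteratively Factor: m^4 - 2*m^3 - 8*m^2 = (m)*(m^3 - 2*m^2 - 8*m) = m*(m + 2)*(m^2 - 4*m) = m*(m - 4)*(m + 2)*(m)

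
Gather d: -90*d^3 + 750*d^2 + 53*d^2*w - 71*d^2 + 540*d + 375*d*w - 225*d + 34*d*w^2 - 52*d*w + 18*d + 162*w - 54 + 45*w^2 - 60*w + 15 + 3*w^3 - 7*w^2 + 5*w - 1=-90*d^3 + d^2*(53*w + 679) + d*(34*w^2 + 323*w + 333) + 3*w^3 + 38*w^2 + 107*w - 40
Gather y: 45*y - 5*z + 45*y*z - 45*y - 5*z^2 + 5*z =45*y*z - 5*z^2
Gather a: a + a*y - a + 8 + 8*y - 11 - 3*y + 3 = a*y + 5*y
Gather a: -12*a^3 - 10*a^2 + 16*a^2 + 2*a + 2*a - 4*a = -12*a^3 + 6*a^2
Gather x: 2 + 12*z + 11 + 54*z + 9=66*z + 22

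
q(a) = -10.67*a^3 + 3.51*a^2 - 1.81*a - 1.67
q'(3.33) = -333.39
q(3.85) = -565.51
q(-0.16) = -1.25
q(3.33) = -362.78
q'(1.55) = -67.83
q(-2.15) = 124.49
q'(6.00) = -1112.05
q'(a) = -32.01*a^2 + 7.02*a - 1.81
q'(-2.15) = -164.87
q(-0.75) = 6.16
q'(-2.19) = -170.71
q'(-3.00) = -310.96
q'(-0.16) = -3.75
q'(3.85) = -449.25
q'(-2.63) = -241.68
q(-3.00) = 323.44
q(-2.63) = 221.47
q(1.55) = -35.78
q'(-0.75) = -25.08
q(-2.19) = 131.20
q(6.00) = -2190.89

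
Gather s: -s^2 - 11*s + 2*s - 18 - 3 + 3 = -s^2 - 9*s - 18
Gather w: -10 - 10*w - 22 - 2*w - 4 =-12*w - 36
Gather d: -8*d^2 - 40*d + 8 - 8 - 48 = -8*d^2 - 40*d - 48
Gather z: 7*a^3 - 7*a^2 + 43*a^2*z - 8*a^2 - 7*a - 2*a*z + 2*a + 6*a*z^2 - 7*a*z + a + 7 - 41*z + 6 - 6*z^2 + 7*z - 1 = 7*a^3 - 15*a^2 - 4*a + z^2*(6*a - 6) + z*(43*a^2 - 9*a - 34) + 12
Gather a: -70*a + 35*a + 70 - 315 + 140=-35*a - 105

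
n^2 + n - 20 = (n - 4)*(n + 5)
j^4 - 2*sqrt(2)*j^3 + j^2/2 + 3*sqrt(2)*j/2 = j*(j - 3*sqrt(2)/2)*(j - sqrt(2))*(j + sqrt(2)/2)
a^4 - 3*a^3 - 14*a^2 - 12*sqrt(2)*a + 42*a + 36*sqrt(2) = (a - 3)*(a - 3*sqrt(2))*(a + sqrt(2))*(a + 2*sqrt(2))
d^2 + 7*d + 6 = (d + 1)*(d + 6)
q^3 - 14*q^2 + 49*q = q*(q - 7)^2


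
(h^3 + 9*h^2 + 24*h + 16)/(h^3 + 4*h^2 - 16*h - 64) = (h + 1)/(h - 4)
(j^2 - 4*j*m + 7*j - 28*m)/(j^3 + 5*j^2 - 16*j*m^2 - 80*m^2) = (j + 7)/(j^2 + 4*j*m + 5*j + 20*m)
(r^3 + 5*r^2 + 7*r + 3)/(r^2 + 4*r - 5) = (r^3 + 5*r^2 + 7*r + 3)/(r^2 + 4*r - 5)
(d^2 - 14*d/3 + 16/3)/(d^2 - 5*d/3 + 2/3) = (3*d^2 - 14*d + 16)/(3*d^2 - 5*d + 2)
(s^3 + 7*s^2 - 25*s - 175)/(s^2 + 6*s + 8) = (s^3 + 7*s^2 - 25*s - 175)/(s^2 + 6*s + 8)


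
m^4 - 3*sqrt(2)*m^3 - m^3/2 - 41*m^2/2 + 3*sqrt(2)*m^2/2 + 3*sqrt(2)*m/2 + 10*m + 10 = (m - 1)*(m + 1/2)*(m - 5*sqrt(2))*(m + 2*sqrt(2))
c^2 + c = c*(c + 1)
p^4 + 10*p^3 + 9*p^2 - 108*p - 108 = (p - 3)*(p + 1)*(p + 6)^2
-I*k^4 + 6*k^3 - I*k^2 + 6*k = k*(k - I)*(k + 6*I)*(-I*k + 1)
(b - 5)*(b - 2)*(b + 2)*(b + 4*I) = b^4 - 5*b^3 + 4*I*b^3 - 4*b^2 - 20*I*b^2 + 20*b - 16*I*b + 80*I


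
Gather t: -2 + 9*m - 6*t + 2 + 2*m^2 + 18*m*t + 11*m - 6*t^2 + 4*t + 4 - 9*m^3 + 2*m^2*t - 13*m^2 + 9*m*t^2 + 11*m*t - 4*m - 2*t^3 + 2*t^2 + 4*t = -9*m^3 - 11*m^2 + 16*m - 2*t^3 + t^2*(9*m - 4) + t*(2*m^2 + 29*m + 2) + 4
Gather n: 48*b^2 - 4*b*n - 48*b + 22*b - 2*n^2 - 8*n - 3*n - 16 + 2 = 48*b^2 - 26*b - 2*n^2 + n*(-4*b - 11) - 14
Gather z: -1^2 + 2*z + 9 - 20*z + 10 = 18 - 18*z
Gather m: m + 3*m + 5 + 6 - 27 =4*m - 16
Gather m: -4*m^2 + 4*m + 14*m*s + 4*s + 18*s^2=-4*m^2 + m*(14*s + 4) + 18*s^2 + 4*s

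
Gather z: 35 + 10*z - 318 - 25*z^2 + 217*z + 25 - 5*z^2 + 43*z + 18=-30*z^2 + 270*z - 240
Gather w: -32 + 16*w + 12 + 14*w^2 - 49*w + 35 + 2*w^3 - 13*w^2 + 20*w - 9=2*w^3 + w^2 - 13*w + 6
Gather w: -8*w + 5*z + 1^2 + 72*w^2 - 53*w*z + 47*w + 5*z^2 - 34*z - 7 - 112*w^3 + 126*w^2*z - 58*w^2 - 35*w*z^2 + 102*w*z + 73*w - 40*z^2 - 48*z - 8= -112*w^3 + w^2*(126*z + 14) + w*(-35*z^2 + 49*z + 112) - 35*z^2 - 77*z - 14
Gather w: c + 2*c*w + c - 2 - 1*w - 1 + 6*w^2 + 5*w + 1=2*c + 6*w^2 + w*(2*c + 4) - 2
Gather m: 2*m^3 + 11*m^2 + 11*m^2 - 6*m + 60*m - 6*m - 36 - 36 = 2*m^3 + 22*m^2 + 48*m - 72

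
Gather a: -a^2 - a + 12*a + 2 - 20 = -a^2 + 11*a - 18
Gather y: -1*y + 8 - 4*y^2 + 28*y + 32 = -4*y^2 + 27*y + 40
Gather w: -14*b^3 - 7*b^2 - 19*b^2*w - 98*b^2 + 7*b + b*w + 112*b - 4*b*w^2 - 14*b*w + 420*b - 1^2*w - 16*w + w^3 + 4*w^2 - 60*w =-14*b^3 - 105*b^2 + 539*b + w^3 + w^2*(4 - 4*b) + w*(-19*b^2 - 13*b - 77)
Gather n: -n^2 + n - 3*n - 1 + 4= -n^2 - 2*n + 3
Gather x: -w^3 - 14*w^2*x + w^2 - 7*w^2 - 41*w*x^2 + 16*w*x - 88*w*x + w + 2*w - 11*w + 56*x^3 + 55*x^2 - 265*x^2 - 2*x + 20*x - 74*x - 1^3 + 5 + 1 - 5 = -w^3 - 6*w^2 - 8*w + 56*x^3 + x^2*(-41*w - 210) + x*(-14*w^2 - 72*w - 56)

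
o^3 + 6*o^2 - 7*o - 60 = (o - 3)*(o + 4)*(o + 5)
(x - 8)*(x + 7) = x^2 - x - 56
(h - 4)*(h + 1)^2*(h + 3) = h^4 + h^3 - 13*h^2 - 25*h - 12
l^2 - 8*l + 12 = (l - 6)*(l - 2)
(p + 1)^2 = p^2 + 2*p + 1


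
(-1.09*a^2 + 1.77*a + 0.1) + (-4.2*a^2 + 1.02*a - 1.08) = -5.29*a^2 + 2.79*a - 0.98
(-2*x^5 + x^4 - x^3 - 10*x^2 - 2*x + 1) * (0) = 0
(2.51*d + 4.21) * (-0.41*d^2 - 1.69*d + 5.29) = -1.0291*d^3 - 5.968*d^2 + 6.163*d + 22.2709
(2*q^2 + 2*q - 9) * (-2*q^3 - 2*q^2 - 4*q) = -4*q^5 - 8*q^4 + 6*q^3 + 10*q^2 + 36*q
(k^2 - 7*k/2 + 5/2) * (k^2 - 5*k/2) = k^4 - 6*k^3 + 45*k^2/4 - 25*k/4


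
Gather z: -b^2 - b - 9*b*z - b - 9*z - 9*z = -b^2 - 2*b + z*(-9*b - 18)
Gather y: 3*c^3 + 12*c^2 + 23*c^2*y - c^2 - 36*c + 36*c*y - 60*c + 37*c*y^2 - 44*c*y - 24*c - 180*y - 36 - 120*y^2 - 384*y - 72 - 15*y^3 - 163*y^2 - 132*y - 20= 3*c^3 + 11*c^2 - 120*c - 15*y^3 + y^2*(37*c - 283) + y*(23*c^2 - 8*c - 696) - 128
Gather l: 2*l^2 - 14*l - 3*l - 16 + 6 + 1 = 2*l^2 - 17*l - 9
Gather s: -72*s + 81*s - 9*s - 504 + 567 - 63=0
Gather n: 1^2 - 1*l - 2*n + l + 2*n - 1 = 0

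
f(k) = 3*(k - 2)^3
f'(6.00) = 144.00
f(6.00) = 192.00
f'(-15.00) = 2601.00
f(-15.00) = -14739.00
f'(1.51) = 2.16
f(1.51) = -0.35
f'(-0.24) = 45.16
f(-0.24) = -33.72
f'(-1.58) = 115.35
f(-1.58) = -137.65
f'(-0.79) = 70.06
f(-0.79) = -65.15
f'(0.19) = 29.48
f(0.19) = -17.79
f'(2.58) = 3.03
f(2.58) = 0.59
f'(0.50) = 20.25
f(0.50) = -10.12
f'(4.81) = 71.06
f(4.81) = 66.56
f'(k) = 9*(k - 2)^2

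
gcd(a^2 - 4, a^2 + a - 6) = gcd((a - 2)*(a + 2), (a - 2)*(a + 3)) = a - 2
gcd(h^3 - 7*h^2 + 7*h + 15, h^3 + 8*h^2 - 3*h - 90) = h - 3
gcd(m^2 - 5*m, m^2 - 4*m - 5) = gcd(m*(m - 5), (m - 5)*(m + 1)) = m - 5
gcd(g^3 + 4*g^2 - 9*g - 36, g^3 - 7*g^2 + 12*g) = g - 3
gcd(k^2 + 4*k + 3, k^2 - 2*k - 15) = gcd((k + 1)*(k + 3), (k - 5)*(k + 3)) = k + 3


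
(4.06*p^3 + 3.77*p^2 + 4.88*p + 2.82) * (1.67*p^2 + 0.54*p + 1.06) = 6.7802*p^5 + 8.4883*p^4 + 14.489*p^3 + 11.3408*p^2 + 6.6956*p + 2.9892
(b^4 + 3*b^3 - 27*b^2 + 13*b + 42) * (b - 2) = b^5 + b^4 - 33*b^3 + 67*b^2 + 16*b - 84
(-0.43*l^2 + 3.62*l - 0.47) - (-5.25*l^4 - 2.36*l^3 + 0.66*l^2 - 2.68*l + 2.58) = 5.25*l^4 + 2.36*l^3 - 1.09*l^2 + 6.3*l - 3.05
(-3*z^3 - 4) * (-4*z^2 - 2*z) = 12*z^5 + 6*z^4 + 16*z^2 + 8*z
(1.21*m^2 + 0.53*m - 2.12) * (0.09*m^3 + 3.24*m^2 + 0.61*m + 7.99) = 0.1089*m^5 + 3.9681*m^4 + 2.2645*m^3 + 3.1224*m^2 + 2.9415*m - 16.9388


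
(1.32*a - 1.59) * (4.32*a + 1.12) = 5.7024*a^2 - 5.3904*a - 1.7808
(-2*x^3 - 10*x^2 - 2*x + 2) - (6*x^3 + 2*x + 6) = -8*x^3 - 10*x^2 - 4*x - 4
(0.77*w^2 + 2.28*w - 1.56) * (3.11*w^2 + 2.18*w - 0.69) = 2.3947*w^4 + 8.7694*w^3 - 0.412500000000001*w^2 - 4.974*w + 1.0764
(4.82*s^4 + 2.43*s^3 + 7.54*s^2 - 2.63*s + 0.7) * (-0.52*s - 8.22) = -2.5064*s^5 - 40.884*s^4 - 23.8954*s^3 - 60.6112*s^2 + 21.2546*s - 5.754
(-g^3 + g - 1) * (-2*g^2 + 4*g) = 2*g^5 - 4*g^4 - 2*g^3 + 6*g^2 - 4*g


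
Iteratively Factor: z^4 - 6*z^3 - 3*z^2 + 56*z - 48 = (z + 3)*(z^3 - 9*z^2 + 24*z - 16) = (z - 4)*(z + 3)*(z^2 - 5*z + 4) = (z - 4)^2*(z + 3)*(z - 1)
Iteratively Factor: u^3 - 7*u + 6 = (u - 1)*(u^2 + u - 6) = (u - 1)*(u + 3)*(u - 2)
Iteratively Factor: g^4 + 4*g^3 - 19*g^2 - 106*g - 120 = (g + 3)*(g^3 + g^2 - 22*g - 40) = (g - 5)*(g + 3)*(g^2 + 6*g + 8) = (g - 5)*(g + 3)*(g + 4)*(g + 2)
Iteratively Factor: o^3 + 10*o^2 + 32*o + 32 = (o + 2)*(o^2 + 8*o + 16) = (o + 2)*(o + 4)*(o + 4)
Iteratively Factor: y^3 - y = (y - 1)*(y^2 + y) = y*(y - 1)*(y + 1)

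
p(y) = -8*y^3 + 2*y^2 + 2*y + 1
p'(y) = -24*y^2 + 4*y + 2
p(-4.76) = 899.60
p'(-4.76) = -560.82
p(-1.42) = 25.10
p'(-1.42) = -52.07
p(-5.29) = 1230.68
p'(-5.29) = -690.78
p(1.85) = -39.11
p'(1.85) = -72.74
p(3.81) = -404.80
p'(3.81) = -331.15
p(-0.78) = 4.45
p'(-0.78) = -15.72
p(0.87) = -1.01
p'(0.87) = -12.69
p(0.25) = 1.50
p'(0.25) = 1.50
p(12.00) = -13511.00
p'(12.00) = -3406.00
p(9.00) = -5651.00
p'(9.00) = -1906.00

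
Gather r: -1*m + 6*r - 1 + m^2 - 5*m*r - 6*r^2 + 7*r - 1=m^2 - m - 6*r^2 + r*(13 - 5*m) - 2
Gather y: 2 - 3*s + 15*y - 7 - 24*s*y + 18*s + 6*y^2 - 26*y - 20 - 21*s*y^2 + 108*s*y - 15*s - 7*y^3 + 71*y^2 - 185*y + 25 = -7*y^3 + y^2*(77 - 21*s) + y*(84*s - 196)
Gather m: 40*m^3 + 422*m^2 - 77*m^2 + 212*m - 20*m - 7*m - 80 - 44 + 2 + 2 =40*m^3 + 345*m^2 + 185*m - 120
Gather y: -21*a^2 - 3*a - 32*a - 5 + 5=-21*a^2 - 35*a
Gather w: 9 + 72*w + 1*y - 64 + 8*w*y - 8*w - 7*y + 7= w*(8*y + 64) - 6*y - 48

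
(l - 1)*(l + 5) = l^2 + 4*l - 5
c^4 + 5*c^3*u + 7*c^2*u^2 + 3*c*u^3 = c*(c + u)^2*(c + 3*u)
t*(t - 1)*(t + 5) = t^3 + 4*t^2 - 5*t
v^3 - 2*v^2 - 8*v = v*(v - 4)*(v + 2)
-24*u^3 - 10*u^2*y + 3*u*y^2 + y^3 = (-3*u + y)*(2*u + y)*(4*u + y)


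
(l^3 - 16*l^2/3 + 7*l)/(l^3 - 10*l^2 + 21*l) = (l - 7/3)/(l - 7)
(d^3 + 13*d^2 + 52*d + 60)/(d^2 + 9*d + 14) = (d^2 + 11*d + 30)/(d + 7)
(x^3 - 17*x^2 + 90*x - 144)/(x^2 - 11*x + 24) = x - 6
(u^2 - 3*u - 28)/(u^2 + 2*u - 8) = (u - 7)/(u - 2)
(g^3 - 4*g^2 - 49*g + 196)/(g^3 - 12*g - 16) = (g^2 - 49)/(g^2 + 4*g + 4)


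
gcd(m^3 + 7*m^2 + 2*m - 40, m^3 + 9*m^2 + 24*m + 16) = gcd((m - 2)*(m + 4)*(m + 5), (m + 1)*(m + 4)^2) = m + 4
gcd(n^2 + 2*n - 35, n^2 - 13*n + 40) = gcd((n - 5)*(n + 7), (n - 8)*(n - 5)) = n - 5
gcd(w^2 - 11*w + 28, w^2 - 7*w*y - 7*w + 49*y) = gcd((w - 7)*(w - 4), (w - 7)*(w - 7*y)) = w - 7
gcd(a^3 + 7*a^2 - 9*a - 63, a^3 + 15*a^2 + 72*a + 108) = a + 3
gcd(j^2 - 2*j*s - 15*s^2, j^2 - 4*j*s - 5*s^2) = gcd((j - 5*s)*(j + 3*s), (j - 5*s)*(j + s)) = -j + 5*s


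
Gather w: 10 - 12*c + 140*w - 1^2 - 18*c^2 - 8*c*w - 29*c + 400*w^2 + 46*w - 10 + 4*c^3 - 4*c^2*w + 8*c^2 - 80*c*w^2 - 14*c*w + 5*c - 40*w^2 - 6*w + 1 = 4*c^3 - 10*c^2 - 36*c + w^2*(360 - 80*c) + w*(-4*c^2 - 22*c + 180)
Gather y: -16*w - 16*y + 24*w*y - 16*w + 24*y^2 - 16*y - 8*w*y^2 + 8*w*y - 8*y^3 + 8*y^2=-32*w - 8*y^3 + y^2*(32 - 8*w) + y*(32*w - 32)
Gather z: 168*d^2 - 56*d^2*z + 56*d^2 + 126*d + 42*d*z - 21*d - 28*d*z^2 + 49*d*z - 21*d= 224*d^2 - 28*d*z^2 + 84*d + z*(-56*d^2 + 91*d)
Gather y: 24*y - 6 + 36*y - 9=60*y - 15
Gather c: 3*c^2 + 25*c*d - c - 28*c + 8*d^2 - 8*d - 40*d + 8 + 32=3*c^2 + c*(25*d - 29) + 8*d^2 - 48*d + 40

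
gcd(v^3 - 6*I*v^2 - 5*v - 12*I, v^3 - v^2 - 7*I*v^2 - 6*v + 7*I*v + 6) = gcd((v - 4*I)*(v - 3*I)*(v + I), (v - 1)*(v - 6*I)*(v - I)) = 1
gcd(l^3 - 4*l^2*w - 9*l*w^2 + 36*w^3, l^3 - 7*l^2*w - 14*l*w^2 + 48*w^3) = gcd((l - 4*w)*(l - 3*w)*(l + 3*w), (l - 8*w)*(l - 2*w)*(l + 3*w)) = l + 3*w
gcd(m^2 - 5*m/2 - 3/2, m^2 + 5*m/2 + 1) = m + 1/2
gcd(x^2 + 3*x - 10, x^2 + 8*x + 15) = x + 5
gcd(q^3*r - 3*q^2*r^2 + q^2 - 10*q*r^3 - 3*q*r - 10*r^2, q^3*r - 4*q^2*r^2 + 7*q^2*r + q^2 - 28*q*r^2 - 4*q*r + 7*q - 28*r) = q*r + 1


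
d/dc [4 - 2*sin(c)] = -2*cos(c)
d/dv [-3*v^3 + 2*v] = 2 - 9*v^2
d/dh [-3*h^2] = -6*h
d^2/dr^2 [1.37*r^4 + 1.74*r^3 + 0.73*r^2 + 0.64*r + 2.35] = 16.44*r^2 + 10.44*r + 1.46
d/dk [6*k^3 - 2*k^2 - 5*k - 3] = 18*k^2 - 4*k - 5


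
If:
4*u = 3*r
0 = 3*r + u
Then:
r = 0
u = 0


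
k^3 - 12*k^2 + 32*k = k*(k - 8)*(k - 4)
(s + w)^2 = s^2 + 2*s*w + w^2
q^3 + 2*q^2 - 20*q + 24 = (q - 2)^2*(q + 6)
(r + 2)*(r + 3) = r^2 + 5*r + 6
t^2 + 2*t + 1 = (t + 1)^2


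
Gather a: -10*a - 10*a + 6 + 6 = 12 - 20*a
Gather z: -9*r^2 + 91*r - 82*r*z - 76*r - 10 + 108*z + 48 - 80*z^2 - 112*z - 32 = -9*r^2 + 15*r - 80*z^2 + z*(-82*r - 4) + 6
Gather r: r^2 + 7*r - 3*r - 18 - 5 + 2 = r^2 + 4*r - 21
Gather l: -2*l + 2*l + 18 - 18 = 0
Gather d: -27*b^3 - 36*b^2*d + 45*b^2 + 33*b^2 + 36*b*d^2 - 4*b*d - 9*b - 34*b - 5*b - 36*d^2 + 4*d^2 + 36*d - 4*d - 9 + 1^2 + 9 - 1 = -27*b^3 + 78*b^2 - 48*b + d^2*(36*b - 32) + d*(-36*b^2 - 4*b + 32)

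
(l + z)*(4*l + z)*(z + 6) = 4*l^2*z + 24*l^2 + 5*l*z^2 + 30*l*z + z^3 + 6*z^2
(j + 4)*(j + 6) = j^2 + 10*j + 24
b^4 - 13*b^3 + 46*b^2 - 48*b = b*(b - 8)*(b - 3)*(b - 2)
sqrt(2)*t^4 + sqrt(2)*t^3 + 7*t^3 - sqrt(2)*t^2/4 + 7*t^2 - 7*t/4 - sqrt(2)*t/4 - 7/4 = (t - 1/2)*(t + 1)*(t + 7*sqrt(2)/2)*(sqrt(2)*t + sqrt(2)/2)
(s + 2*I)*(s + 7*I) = s^2 + 9*I*s - 14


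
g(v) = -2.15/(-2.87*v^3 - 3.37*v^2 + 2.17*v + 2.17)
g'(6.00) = -0.00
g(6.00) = 0.00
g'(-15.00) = -0.00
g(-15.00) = -0.00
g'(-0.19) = 2.46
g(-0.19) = -1.30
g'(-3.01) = -0.06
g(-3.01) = -0.05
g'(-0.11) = 1.68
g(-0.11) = -1.13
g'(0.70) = -13.11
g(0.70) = -2.04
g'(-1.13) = -13.17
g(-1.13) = 4.84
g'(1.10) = -3.02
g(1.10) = 0.64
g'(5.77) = -0.00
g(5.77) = 0.00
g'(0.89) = -65.47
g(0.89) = 3.64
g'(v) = -2.15*(8.61*v^2 + 6.74*v - 2.17)/(-2.87*v^3 - 3.37*v^2 + 2.17*v + 2.17)^2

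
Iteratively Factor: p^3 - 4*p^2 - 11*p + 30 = (p - 2)*(p^2 - 2*p - 15) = (p - 5)*(p - 2)*(p + 3)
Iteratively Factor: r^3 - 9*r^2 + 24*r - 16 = (r - 4)*(r^2 - 5*r + 4) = (r - 4)^2*(r - 1)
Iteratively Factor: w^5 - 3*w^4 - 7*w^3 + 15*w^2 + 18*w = (w - 3)*(w^4 - 7*w^2 - 6*w) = (w - 3)*(w + 2)*(w^3 - 2*w^2 - 3*w) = (w - 3)^2*(w + 2)*(w^2 + w) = (w - 3)^2*(w + 1)*(w + 2)*(w)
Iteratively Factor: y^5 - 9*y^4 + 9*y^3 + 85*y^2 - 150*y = (y - 5)*(y^4 - 4*y^3 - 11*y^2 + 30*y) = y*(y - 5)*(y^3 - 4*y^2 - 11*y + 30) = y*(y - 5)*(y - 2)*(y^2 - 2*y - 15) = y*(y - 5)*(y - 2)*(y + 3)*(y - 5)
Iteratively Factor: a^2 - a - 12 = (a + 3)*(a - 4)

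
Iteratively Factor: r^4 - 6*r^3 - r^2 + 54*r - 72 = (r - 4)*(r^3 - 2*r^2 - 9*r + 18) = (r - 4)*(r - 3)*(r^2 + r - 6) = (r - 4)*(r - 3)*(r - 2)*(r + 3)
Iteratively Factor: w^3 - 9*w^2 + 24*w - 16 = (w - 4)*(w^2 - 5*w + 4) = (w - 4)^2*(w - 1)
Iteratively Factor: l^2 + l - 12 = (l + 4)*(l - 3)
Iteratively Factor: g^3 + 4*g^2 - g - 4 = (g + 1)*(g^2 + 3*g - 4) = (g - 1)*(g + 1)*(g + 4)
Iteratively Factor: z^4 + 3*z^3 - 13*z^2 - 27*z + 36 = (z + 4)*(z^3 - z^2 - 9*z + 9) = (z - 1)*(z + 4)*(z^2 - 9) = (z - 1)*(z + 3)*(z + 4)*(z - 3)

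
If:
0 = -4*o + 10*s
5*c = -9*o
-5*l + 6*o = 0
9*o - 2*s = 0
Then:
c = 0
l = 0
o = 0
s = 0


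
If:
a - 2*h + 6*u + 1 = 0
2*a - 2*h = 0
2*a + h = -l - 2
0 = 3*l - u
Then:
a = -7/11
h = -7/11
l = -1/11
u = -3/11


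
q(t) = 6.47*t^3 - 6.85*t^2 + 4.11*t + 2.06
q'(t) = 19.41*t^2 - 13.7*t + 4.11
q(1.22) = 8.63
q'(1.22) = 16.29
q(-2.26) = -116.90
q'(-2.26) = 134.21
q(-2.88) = -221.15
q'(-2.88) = 204.56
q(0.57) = 3.38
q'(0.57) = 2.61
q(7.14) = 2037.24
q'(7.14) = 895.81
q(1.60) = 17.60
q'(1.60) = 31.88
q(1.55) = 16.07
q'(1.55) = 29.51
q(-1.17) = -22.49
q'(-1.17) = 46.71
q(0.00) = 2.06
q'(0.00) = 4.11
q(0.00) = 2.06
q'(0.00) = 4.11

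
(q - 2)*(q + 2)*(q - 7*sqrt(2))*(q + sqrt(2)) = q^4 - 6*sqrt(2)*q^3 - 18*q^2 + 24*sqrt(2)*q + 56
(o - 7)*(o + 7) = o^2 - 49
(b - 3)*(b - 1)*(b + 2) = b^3 - 2*b^2 - 5*b + 6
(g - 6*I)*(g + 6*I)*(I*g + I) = I*g^3 + I*g^2 + 36*I*g + 36*I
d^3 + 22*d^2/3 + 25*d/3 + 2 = (d + 1/3)*(d + 1)*(d + 6)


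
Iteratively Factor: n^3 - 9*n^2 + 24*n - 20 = (n - 2)*(n^2 - 7*n + 10) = (n - 5)*(n - 2)*(n - 2)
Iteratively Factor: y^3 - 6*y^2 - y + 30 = (y - 3)*(y^2 - 3*y - 10) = (y - 3)*(y + 2)*(y - 5)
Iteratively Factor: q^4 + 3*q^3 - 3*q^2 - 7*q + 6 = (q + 2)*(q^3 + q^2 - 5*q + 3) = (q - 1)*(q + 2)*(q^2 + 2*q - 3) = (q - 1)*(q + 2)*(q + 3)*(q - 1)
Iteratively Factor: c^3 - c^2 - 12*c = (c + 3)*(c^2 - 4*c) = c*(c + 3)*(c - 4)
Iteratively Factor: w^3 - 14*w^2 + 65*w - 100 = (w - 5)*(w^2 - 9*w + 20) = (w - 5)*(w - 4)*(w - 5)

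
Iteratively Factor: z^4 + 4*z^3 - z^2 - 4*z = (z - 1)*(z^3 + 5*z^2 + 4*z) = (z - 1)*(z + 1)*(z^2 + 4*z) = (z - 1)*(z + 1)*(z + 4)*(z)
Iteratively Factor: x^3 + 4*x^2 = (x + 4)*(x^2) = x*(x + 4)*(x)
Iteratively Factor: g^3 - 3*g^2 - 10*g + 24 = (g - 4)*(g^2 + g - 6) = (g - 4)*(g - 2)*(g + 3)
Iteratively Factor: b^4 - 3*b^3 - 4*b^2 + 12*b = (b - 3)*(b^3 - 4*b) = (b - 3)*(b - 2)*(b^2 + 2*b) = b*(b - 3)*(b - 2)*(b + 2)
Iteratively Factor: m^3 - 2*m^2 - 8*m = (m + 2)*(m^2 - 4*m) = m*(m + 2)*(m - 4)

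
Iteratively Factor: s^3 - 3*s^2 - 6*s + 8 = (s - 4)*(s^2 + s - 2) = (s - 4)*(s - 1)*(s + 2)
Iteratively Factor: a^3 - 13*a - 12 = (a + 1)*(a^2 - a - 12) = (a - 4)*(a + 1)*(a + 3)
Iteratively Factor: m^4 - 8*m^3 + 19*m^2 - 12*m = (m - 3)*(m^3 - 5*m^2 + 4*m) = (m - 4)*(m - 3)*(m^2 - m) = (m - 4)*(m - 3)*(m - 1)*(m)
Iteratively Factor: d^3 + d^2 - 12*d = (d)*(d^2 + d - 12) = d*(d + 4)*(d - 3)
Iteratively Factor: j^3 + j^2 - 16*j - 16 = (j + 1)*(j^2 - 16) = (j - 4)*(j + 1)*(j + 4)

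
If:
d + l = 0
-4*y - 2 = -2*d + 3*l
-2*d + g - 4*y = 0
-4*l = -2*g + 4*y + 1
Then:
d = 3/13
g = -5/13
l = -3/13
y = -11/52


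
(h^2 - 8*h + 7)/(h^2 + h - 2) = (h - 7)/(h + 2)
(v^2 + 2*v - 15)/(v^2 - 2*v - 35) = (v - 3)/(v - 7)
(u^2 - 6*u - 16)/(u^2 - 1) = (u^2 - 6*u - 16)/(u^2 - 1)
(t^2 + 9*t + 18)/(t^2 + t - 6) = (t + 6)/(t - 2)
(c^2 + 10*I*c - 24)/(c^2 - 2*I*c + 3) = (c^2 + 10*I*c - 24)/(c^2 - 2*I*c + 3)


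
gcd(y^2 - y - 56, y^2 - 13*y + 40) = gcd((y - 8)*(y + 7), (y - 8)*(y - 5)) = y - 8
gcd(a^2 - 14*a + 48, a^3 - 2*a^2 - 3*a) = 1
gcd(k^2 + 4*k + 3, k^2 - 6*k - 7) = k + 1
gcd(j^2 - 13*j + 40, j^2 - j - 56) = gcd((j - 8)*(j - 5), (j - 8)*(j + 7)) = j - 8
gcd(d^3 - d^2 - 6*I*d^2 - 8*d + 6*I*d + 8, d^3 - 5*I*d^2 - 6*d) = d - 2*I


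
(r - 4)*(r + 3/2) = r^2 - 5*r/2 - 6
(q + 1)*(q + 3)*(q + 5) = q^3 + 9*q^2 + 23*q + 15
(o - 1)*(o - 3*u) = o^2 - 3*o*u - o + 3*u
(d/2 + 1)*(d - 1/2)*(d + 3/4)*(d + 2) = d^4/2 + 17*d^3/8 + 37*d^2/16 - d/4 - 3/4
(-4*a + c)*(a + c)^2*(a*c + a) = -4*a^4*c - 4*a^4 - 7*a^3*c^2 - 7*a^3*c - 2*a^2*c^3 - 2*a^2*c^2 + a*c^4 + a*c^3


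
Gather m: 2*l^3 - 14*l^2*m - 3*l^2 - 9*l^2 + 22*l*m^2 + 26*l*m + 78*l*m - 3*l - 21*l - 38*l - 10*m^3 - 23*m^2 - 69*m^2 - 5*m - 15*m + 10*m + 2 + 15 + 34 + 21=2*l^3 - 12*l^2 - 62*l - 10*m^3 + m^2*(22*l - 92) + m*(-14*l^2 + 104*l - 10) + 72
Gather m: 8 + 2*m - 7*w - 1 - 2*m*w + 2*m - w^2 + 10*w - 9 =m*(4 - 2*w) - w^2 + 3*w - 2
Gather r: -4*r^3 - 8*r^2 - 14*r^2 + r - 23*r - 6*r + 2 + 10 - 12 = -4*r^3 - 22*r^2 - 28*r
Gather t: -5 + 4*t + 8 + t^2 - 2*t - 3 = t^2 + 2*t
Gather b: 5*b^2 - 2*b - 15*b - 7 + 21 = 5*b^2 - 17*b + 14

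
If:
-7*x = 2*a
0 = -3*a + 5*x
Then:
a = 0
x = 0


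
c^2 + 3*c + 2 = (c + 1)*(c + 2)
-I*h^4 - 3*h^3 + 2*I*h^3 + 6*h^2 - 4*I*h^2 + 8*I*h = h*(h - 2)*(h - 4*I)*(-I*h + 1)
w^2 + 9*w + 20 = (w + 4)*(w + 5)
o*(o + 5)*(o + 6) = o^3 + 11*o^2 + 30*o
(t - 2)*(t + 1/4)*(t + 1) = t^3 - 3*t^2/4 - 9*t/4 - 1/2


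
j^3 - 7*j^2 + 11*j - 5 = (j - 5)*(j - 1)^2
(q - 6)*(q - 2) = q^2 - 8*q + 12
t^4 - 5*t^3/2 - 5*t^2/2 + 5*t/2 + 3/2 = (t - 3)*(t - 1)*(t + 1/2)*(t + 1)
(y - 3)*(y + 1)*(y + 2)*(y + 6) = y^4 + 6*y^3 - 7*y^2 - 48*y - 36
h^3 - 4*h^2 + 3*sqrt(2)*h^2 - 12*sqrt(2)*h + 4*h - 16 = (h - 4)*(h + sqrt(2))*(h + 2*sqrt(2))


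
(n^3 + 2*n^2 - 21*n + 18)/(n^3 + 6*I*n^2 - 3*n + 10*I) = (n^3 + 2*n^2 - 21*n + 18)/(n^3 + 6*I*n^2 - 3*n + 10*I)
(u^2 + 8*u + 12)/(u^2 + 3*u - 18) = (u + 2)/(u - 3)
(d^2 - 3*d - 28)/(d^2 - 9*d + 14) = (d + 4)/(d - 2)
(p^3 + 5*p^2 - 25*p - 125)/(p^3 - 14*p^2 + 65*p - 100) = (p^2 + 10*p + 25)/(p^2 - 9*p + 20)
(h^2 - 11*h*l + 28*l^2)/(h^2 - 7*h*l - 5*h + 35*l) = (h - 4*l)/(h - 5)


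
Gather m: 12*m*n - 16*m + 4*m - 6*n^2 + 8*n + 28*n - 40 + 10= m*(12*n - 12) - 6*n^2 + 36*n - 30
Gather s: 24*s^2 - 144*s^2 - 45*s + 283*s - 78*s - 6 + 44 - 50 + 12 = -120*s^2 + 160*s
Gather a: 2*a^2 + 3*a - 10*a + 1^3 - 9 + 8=2*a^2 - 7*a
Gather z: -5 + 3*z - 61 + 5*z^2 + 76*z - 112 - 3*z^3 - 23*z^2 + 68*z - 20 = -3*z^3 - 18*z^2 + 147*z - 198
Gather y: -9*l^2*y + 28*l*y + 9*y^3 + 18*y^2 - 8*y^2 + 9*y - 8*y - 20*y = 9*y^3 + 10*y^2 + y*(-9*l^2 + 28*l - 19)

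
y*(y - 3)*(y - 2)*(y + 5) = y^4 - 19*y^2 + 30*y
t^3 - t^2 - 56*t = t*(t - 8)*(t + 7)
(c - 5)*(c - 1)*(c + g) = c^3 + c^2*g - 6*c^2 - 6*c*g + 5*c + 5*g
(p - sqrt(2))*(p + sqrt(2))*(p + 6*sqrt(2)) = p^3 + 6*sqrt(2)*p^2 - 2*p - 12*sqrt(2)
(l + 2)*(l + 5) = l^2 + 7*l + 10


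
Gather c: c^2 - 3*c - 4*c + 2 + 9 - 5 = c^2 - 7*c + 6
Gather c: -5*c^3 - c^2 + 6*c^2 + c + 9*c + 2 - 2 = -5*c^3 + 5*c^2 + 10*c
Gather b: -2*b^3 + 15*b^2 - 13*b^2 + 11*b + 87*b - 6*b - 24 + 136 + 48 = -2*b^3 + 2*b^2 + 92*b + 160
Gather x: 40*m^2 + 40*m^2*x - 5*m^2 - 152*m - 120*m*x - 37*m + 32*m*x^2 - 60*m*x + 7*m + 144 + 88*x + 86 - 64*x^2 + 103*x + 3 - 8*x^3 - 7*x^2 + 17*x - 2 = 35*m^2 - 182*m - 8*x^3 + x^2*(32*m - 71) + x*(40*m^2 - 180*m + 208) + 231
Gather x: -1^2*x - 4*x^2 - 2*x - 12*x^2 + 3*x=-16*x^2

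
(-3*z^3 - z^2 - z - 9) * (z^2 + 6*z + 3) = -3*z^5 - 19*z^4 - 16*z^3 - 18*z^2 - 57*z - 27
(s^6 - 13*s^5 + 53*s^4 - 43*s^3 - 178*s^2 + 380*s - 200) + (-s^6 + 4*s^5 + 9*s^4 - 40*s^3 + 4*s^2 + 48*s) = -9*s^5 + 62*s^4 - 83*s^3 - 174*s^2 + 428*s - 200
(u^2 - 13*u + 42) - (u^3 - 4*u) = -u^3 + u^2 - 9*u + 42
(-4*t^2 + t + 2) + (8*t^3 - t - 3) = 8*t^3 - 4*t^2 - 1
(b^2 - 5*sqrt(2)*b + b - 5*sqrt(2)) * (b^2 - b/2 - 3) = b^4 - 5*sqrt(2)*b^3 + b^3/2 - 5*sqrt(2)*b^2/2 - 7*b^2/2 - 3*b + 35*sqrt(2)*b/2 + 15*sqrt(2)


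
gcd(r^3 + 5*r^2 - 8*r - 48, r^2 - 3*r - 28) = r + 4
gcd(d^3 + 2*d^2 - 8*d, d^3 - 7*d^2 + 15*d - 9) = 1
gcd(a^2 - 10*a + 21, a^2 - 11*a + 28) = a - 7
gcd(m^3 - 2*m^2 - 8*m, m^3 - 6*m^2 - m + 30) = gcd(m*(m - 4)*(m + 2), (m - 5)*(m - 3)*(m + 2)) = m + 2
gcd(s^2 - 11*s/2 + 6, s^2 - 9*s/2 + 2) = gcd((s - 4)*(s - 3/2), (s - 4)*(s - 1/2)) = s - 4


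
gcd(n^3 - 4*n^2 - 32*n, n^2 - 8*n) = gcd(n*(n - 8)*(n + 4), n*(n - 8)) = n^2 - 8*n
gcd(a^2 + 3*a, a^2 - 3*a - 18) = a + 3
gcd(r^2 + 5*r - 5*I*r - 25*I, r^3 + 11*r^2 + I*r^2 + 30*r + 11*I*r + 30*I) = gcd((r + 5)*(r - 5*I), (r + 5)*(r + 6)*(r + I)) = r + 5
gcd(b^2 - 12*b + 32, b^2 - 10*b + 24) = b - 4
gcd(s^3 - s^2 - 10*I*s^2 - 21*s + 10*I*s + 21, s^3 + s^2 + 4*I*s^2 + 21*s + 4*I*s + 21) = s - 3*I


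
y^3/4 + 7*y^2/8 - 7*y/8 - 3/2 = (y/4 + 1)*(y - 3/2)*(y + 1)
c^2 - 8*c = c*(c - 8)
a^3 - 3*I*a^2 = a^2*(a - 3*I)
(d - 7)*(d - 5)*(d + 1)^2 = d^4 - 10*d^3 + 12*d^2 + 58*d + 35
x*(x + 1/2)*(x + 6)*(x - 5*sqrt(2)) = x^4 - 5*sqrt(2)*x^3 + 13*x^3/2 - 65*sqrt(2)*x^2/2 + 3*x^2 - 15*sqrt(2)*x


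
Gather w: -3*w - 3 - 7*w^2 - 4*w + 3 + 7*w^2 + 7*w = 0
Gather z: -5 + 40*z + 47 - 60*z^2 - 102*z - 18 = -60*z^2 - 62*z + 24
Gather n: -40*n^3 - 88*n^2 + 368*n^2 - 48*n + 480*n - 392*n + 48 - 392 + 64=-40*n^3 + 280*n^2 + 40*n - 280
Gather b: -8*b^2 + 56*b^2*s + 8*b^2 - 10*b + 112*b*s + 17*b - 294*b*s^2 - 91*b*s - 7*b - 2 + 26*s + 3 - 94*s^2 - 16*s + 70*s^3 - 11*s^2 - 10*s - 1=56*b^2*s + b*(-294*s^2 + 21*s) + 70*s^3 - 105*s^2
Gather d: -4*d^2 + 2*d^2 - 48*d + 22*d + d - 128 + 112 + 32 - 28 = -2*d^2 - 25*d - 12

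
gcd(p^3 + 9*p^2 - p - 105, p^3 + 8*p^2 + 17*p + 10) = p + 5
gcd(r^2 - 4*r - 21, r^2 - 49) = r - 7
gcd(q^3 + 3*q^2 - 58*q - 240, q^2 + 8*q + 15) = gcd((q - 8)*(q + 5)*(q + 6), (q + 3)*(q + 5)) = q + 5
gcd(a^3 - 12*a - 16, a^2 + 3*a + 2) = a + 2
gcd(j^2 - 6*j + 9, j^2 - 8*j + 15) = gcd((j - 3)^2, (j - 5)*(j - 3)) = j - 3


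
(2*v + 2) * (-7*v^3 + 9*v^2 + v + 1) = -14*v^4 + 4*v^3 + 20*v^2 + 4*v + 2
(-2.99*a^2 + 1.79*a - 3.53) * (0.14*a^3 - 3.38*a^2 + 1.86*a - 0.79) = -0.4186*a^5 + 10.3568*a^4 - 12.1058*a^3 + 17.6229*a^2 - 7.9799*a + 2.7887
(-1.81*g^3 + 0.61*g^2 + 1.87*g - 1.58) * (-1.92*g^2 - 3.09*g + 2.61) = 3.4752*g^5 + 4.4217*g^4 - 10.1994*g^3 - 1.1526*g^2 + 9.7629*g - 4.1238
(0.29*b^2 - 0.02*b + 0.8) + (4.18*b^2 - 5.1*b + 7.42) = 4.47*b^2 - 5.12*b + 8.22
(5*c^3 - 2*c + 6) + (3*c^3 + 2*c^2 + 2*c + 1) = 8*c^3 + 2*c^2 + 7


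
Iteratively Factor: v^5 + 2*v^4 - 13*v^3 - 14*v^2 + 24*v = (v + 2)*(v^4 - 13*v^2 + 12*v) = (v - 1)*(v + 2)*(v^3 + v^2 - 12*v) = v*(v - 1)*(v + 2)*(v^2 + v - 12) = v*(v - 3)*(v - 1)*(v + 2)*(v + 4)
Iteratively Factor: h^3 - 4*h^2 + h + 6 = (h + 1)*(h^2 - 5*h + 6) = (h - 3)*(h + 1)*(h - 2)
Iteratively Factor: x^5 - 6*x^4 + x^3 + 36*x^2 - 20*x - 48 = (x - 3)*(x^4 - 3*x^3 - 8*x^2 + 12*x + 16) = (x - 3)*(x - 2)*(x^3 - x^2 - 10*x - 8) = (x - 4)*(x - 3)*(x - 2)*(x^2 + 3*x + 2) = (x - 4)*(x - 3)*(x - 2)*(x + 1)*(x + 2)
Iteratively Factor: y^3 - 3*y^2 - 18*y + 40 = (y - 5)*(y^2 + 2*y - 8) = (y - 5)*(y - 2)*(y + 4)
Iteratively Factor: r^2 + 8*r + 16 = (r + 4)*(r + 4)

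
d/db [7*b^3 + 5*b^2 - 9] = b*(21*b + 10)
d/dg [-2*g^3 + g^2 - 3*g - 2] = -6*g^2 + 2*g - 3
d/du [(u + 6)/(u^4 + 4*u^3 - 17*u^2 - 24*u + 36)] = (-3*u^2 + 4*u + 5)/(u^6 - 4*u^5 - 6*u^4 + 32*u^3 + u^2 - 60*u + 36)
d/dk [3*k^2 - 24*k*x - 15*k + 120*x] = 6*k - 24*x - 15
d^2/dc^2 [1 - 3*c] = 0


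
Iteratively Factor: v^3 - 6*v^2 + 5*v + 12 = (v - 3)*(v^2 - 3*v - 4) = (v - 4)*(v - 3)*(v + 1)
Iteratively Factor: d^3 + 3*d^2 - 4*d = (d - 1)*(d^2 + 4*d) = (d - 1)*(d + 4)*(d)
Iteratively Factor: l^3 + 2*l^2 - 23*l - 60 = (l + 3)*(l^2 - l - 20) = (l - 5)*(l + 3)*(l + 4)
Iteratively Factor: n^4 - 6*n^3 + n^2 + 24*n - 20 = (n - 5)*(n^3 - n^2 - 4*n + 4) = (n - 5)*(n + 2)*(n^2 - 3*n + 2) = (n - 5)*(n - 1)*(n + 2)*(n - 2)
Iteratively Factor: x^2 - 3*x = (x)*(x - 3)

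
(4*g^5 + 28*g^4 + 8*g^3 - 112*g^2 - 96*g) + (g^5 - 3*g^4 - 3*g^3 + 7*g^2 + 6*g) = 5*g^5 + 25*g^4 + 5*g^3 - 105*g^2 - 90*g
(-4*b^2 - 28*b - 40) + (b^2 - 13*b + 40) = -3*b^2 - 41*b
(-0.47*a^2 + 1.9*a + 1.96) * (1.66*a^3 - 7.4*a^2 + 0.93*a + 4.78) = -0.7802*a^5 + 6.632*a^4 - 11.2435*a^3 - 14.9836*a^2 + 10.9048*a + 9.3688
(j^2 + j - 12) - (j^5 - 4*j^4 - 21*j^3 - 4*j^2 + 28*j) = -j^5 + 4*j^4 + 21*j^3 + 5*j^2 - 27*j - 12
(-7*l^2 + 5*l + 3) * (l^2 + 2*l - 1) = -7*l^4 - 9*l^3 + 20*l^2 + l - 3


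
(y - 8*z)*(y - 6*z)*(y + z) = y^3 - 13*y^2*z + 34*y*z^2 + 48*z^3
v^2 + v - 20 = (v - 4)*(v + 5)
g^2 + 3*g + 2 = (g + 1)*(g + 2)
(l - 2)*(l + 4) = l^2 + 2*l - 8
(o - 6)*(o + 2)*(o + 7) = o^3 + 3*o^2 - 40*o - 84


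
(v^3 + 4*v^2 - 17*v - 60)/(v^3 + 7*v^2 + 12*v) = (v^2 + v - 20)/(v*(v + 4))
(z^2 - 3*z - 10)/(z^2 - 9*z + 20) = (z + 2)/(z - 4)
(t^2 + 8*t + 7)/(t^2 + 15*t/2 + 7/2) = 2*(t + 1)/(2*t + 1)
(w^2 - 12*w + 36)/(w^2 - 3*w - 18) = (w - 6)/(w + 3)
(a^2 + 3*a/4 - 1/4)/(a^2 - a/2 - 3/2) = (4*a - 1)/(2*(2*a - 3))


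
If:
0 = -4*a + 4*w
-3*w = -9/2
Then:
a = 3/2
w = 3/2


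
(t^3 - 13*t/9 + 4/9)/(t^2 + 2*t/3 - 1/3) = (3*t^2 + t - 4)/(3*(t + 1))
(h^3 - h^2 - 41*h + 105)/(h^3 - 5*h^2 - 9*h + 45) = (h + 7)/(h + 3)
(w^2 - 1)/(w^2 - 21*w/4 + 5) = 4*(w^2 - 1)/(4*w^2 - 21*w + 20)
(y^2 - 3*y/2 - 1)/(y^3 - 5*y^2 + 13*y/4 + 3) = 2*(y - 2)/(2*y^2 - 11*y + 12)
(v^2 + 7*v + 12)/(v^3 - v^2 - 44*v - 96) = 1/(v - 8)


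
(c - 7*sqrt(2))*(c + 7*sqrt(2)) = c^2 - 98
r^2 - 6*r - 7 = (r - 7)*(r + 1)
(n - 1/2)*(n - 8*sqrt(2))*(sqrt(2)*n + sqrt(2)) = sqrt(2)*n^3 - 16*n^2 + sqrt(2)*n^2/2 - 8*n - sqrt(2)*n/2 + 8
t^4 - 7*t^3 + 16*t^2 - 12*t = t*(t - 3)*(t - 2)^2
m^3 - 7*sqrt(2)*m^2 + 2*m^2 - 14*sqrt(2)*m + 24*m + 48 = (m + 2)*(m - 4*sqrt(2))*(m - 3*sqrt(2))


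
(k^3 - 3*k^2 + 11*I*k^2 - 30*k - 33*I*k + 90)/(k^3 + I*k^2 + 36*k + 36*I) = (k^2 + k*(-3 + 5*I) - 15*I)/(k^2 - 5*I*k + 6)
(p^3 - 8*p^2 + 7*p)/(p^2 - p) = p - 7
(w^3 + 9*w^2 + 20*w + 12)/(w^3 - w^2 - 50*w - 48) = (w + 2)/(w - 8)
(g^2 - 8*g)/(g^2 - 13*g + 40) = g/(g - 5)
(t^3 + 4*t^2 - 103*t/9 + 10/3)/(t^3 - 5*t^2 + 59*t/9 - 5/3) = (t + 6)/(t - 3)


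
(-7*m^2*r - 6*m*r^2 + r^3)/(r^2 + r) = (-7*m^2 - 6*m*r + r^2)/(r + 1)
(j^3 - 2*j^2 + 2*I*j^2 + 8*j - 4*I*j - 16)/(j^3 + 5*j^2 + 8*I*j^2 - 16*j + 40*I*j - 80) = (j^2 - 2*j*(1 + I) + 4*I)/(j^2 + j*(5 + 4*I) + 20*I)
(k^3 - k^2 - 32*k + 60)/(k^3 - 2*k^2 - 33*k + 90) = (k - 2)/(k - 3)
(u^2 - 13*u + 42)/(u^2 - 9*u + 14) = (u - 6)/(u - 2)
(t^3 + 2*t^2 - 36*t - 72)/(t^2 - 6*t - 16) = (t^2 - 36)/(t - 8)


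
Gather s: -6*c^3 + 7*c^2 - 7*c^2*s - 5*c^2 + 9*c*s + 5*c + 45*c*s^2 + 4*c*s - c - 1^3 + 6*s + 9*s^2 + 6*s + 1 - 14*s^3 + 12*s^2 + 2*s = -6*c^3 + 2*c^2 + 4*c - 14*s^3 + s^2*(45*c + 21) + s*(-7*c^2 + 13*c + 14)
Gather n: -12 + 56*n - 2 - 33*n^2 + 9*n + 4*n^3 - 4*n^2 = 4*n^3 - 37*n^2 + 65*n - 14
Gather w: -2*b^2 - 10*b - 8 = -2*b^2 - 10*b - 8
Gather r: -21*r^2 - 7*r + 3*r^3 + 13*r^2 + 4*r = 3*r^3 - 8*r^2 - 3*r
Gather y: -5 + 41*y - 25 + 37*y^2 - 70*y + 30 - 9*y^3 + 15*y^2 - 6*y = -9*y^3 + 52*y^2 - 35*y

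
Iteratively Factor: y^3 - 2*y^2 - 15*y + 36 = (y + 4)*(y^2 - 6*y + 9) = (y - 3)*(y + 4)*(y - 3)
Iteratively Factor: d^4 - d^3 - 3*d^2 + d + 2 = (d - 1)*(d^3 - 3*d - 2) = (d - 1)*(d + 1)*(d^2 - d - 2) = (d - 2)*(d - 1)*(d + 1)*(d + 1)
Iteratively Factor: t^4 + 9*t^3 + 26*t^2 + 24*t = (t + 4)*(t^3 + 5*t^2 + 6*t) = (t + 3)*(t + 4)*(t^2 + 2*t) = t*(t + 3)*(t + 4)*(t + 2)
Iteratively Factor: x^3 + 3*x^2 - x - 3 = (x - 1)*(x^2 + 4*x + 3) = (x - 1)*(x + 1)*(x + 3)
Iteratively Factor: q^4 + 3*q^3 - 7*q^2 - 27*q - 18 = (q + 1)*(q^3 + 2*q^2 - 9*q - 18) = (q + 1)*(q + 2)*(q^2 - 9) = (q + 1)*(q + 2)*(q + 3)*(q - 3)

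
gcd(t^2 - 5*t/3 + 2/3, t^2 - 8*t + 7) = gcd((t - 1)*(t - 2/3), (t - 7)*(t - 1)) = t - 1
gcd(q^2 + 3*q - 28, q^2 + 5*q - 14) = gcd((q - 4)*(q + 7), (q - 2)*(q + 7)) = q + 7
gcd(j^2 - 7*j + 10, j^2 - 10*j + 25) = j - 5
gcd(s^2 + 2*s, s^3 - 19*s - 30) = s + 2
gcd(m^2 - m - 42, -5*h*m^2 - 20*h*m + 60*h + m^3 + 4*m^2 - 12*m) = m + 6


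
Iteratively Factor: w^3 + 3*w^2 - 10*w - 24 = (w + 2)*(w^2 + w - 12) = (w + 2)*(w + 4)*(w - 3)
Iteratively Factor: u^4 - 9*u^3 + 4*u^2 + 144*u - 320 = (u - 4)*(u^3 - 5*u^2 - 16*u + 80) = (u - 4)^2*(u^2 - u - 20) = (u - 4)^2*(u + 4)*(u - 5)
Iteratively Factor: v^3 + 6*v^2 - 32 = (v - 2)*(v^2 + 8*v + 16) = (v - 2)*(v + 4)*(v + 4)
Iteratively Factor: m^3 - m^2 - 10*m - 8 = (m + 2)*(m^2 - 3*m - 4) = (m + 1)*(m + 2)*(m - 4)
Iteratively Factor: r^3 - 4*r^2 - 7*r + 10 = (r + 2)*(r^2 - 6*r + 5) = (r - 1)*(r + 2)*(r - 5)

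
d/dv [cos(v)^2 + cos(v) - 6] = -sin(v) - sin(2*v)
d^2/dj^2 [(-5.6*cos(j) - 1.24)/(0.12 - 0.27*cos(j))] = 50.8052634252909*(1.66533453693773e-16*cos(j)^3 - 0.271836*cos(j)^2 - 0.120816*cos(j) + 0.543672)/(1.0*cos(j) - 0.444444444444444)^3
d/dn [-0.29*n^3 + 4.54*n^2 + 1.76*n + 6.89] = -0.87*n^2 + 9.08*n + 1.76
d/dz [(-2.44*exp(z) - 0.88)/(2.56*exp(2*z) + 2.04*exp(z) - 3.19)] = (6.2464*exp(2*z) + 4.5056*exp(z) + 9.5788)*exp(z)/(6.5536*exp(4*z) + 10.4448*exp(3*z) - 12.1712*exp(2*z) - 13.0152*exp(z) + 10.1761)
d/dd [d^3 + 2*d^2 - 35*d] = 3*d^2 + 4*d - 35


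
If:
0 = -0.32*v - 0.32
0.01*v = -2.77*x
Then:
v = -1.00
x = 0.00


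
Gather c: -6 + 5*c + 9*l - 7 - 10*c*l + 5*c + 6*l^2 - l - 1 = c*(10 - 10*l) + 6*l^2 + 8*l - 14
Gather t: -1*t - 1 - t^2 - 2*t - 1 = -t^2 - 3*t - 2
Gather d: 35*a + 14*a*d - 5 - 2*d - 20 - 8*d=35*a + d*(14*a - 10) - 25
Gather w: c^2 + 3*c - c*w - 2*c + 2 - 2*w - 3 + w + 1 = c^2 + c + w*(-c - 1)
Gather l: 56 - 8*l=56 - 8*l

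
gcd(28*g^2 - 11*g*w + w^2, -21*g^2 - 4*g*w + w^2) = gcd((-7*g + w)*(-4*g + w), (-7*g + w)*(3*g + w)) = -7*g + w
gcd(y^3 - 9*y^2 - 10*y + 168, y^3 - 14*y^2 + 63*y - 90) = y - 6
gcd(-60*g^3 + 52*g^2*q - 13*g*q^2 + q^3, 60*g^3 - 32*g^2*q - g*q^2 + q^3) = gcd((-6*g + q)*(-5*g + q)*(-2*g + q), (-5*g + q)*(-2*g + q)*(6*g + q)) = 10*g^2 - 7*g*q + q^2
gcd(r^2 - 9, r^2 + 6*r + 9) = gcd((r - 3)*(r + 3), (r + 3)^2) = r + 3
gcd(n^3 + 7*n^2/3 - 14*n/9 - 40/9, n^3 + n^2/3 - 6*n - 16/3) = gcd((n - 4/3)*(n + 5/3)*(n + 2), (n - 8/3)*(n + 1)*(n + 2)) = n + 2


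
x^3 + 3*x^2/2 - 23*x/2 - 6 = (x - 3)*(x + 1/2)*(x + 4)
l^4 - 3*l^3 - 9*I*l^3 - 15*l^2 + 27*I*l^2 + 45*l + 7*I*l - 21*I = (l - 3)*(l - 7*I)*(l - I)^2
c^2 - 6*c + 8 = (c - 4)*(c - 2)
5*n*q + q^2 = q*(5*n + q)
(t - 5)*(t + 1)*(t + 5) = t^3 + t^2 - 25*t - 25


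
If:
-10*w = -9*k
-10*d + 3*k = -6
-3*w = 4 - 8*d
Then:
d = 7/5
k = 8/3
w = 12/5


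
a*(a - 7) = a^2 - 7*a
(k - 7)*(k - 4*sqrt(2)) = k^2 - 7*k - 4*sqrt(2)*k + 28*sqrt(2)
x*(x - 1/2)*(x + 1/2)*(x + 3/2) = x^4 + 3*x^3/2 - x^2/4 - 3*x/8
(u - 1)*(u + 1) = u^2 - 1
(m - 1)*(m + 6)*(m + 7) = m^3 + 12*m^2 + 29*m - 42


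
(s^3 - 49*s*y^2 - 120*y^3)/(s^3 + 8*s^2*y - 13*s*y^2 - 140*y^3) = (-s^2 + 5*s*y + 24*y^2)/(-s^2 - 3*s*y + 28*y^2)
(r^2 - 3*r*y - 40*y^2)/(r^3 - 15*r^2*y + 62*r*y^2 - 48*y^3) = (r + 5*y)/(r^2 - 7*r*y + 6*y^2)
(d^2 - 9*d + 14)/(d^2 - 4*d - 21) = (d - 2)/(d + 3)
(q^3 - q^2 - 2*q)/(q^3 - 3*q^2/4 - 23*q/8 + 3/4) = 8*q*(q + 1)/(8*q^2 + 10*q - 3)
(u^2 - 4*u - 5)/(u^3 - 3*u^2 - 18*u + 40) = (u + 1)/(u^2 + 2*u - 8)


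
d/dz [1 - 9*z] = -9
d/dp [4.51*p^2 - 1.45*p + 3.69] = 9.02*p - 1.45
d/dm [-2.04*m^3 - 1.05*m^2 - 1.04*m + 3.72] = -6.12*m^2 - 2.1*m - 1.04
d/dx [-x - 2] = -1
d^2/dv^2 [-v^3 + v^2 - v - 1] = 2 - 6*v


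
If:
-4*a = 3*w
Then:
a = -3*w/4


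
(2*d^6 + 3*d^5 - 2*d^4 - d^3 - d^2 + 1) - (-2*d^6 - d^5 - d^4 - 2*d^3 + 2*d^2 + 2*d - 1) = 4*d^6 + 4*d^5 - d^4 + d^3 - 3*d^2 - 2*d + 2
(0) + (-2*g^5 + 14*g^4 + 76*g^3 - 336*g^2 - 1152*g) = -2*g^5 + 14*g^4 + 76*g^3 - 336*g^2 - 1152*g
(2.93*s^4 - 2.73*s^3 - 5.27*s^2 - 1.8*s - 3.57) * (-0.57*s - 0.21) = -1.6701*s^5 + 0.9408*s^4 + 3.5772*s^3 + 2.1327*s^2 + 2.4129*s + 0.7497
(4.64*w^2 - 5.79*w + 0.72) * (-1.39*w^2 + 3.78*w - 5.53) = -6.4496*w^4 + 25.5873*w^3 - 48.5462*w^2 + 34.7403*w - 3.9816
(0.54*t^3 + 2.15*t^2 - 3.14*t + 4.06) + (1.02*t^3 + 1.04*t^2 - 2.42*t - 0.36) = 1.56*t^3 + 3.19*t^2 - 5.56*t + 3.7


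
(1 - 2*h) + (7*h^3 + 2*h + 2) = 7*h^3 + 3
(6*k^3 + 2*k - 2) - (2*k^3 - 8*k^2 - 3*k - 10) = 4*k^3 + 8*k^2 + 5*k + 8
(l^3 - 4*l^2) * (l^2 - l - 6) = l^5 - 5*l^4 - 2*l^3 + 24*l^2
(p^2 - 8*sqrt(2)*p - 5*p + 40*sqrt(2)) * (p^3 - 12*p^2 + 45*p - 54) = p^5 - 17*p^4 - 8*sqrt(2)*p^4 + 105*p^3 + 136*sqrt(2)*p^3 - 840*sqrt(2)*p^2 - 279*p^2 + 270*p + 2232*sqrt(2)*p - 2160*sqrt(2)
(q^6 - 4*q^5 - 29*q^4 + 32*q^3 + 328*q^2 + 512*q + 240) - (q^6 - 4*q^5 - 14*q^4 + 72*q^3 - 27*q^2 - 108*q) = -15*q^4 - 40*q^3 + 355*q^2 + 620*q + 240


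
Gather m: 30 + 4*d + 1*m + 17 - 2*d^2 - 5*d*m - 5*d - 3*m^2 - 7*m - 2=-2*d^2 - d - 3*m^2 + m*(-5*d - 6) + 45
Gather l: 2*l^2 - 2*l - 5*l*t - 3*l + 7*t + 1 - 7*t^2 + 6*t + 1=2*l^2 + l*(-5*t - 5) - 7*t^2 + 13*t + 2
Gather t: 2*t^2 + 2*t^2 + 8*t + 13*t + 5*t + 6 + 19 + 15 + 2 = 4*t^2 + 26*t + 42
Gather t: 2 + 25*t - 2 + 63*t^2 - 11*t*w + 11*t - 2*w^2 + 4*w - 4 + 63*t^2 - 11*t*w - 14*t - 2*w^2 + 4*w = 126*t^2 + t*(22 - 22*w) - 4*w^2 + 8*w - 4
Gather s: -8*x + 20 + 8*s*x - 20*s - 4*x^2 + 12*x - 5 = s*(8*x - 20) - 4*x^2 + 4*x + 15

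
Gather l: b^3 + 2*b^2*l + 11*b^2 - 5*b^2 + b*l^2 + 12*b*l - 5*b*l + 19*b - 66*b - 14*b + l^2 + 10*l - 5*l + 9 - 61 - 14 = b^3 + 6*b^2 - 61*b + l^2*(b + 1) + l*(2*b^2 + 7*b + 5) - 66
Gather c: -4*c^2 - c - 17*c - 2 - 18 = -4*c^2 - 18*c - 20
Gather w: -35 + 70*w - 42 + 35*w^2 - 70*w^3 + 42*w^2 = -70*w^3 + 77*w^2 + 70*w - 77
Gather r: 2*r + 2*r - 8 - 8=4*r - 16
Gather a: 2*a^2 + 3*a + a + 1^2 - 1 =2*a^2 + 4*a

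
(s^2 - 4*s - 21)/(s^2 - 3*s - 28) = (s + 3)/(s + 4)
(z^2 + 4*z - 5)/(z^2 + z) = (z^2 + 4*z - 5)/(z*(z + 1))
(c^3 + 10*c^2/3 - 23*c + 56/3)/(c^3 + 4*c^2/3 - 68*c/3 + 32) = (c^2 + 6*c - 7)/(c^2 + 4*c - 12)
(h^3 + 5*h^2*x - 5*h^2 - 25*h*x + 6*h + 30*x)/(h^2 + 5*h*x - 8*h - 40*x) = (h^2 - 5*h + 6)/(h - 8)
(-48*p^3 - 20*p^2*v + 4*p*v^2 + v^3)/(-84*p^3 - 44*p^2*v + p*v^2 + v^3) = (4*p - v)/(7*p - v)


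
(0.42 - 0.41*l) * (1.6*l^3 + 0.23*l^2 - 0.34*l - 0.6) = -0.656*l^4 + 0.5777*l^3 + 0.236*l^2 + 0.1032*l - 0.252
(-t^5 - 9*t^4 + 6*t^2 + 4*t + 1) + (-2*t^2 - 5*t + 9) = -t^5 - 9*t^4 + 4*t^2 - t + 10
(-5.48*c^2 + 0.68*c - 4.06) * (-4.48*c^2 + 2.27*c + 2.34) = 24.5504*c^4 - 15.486*c^3 + 6.9092*c^2 - 7.625*c - 9.5004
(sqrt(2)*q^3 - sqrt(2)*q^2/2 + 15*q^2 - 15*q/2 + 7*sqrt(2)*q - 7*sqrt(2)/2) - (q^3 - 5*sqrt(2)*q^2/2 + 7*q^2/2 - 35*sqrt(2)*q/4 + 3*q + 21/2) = -q^3 + sqrt(2)*q^3 + 2*sqrt(2)*q^2 + 23*q^2/2 - 21*q/2 + 63*sqrt(2)*q/4 - 21/2 - 7*sqrt(2)/2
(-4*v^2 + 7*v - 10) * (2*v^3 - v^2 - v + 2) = -8*v^5 + 18*v^4 - 23*v^3 - 5*v^2 + 24*v - 20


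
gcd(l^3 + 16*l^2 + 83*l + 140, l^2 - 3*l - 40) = l + 5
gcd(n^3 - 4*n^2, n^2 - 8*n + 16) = n - 4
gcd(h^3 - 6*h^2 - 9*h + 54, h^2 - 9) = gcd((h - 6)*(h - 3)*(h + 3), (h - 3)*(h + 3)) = h^2 - 9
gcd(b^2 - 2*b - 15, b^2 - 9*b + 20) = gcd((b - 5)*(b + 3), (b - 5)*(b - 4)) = b - 5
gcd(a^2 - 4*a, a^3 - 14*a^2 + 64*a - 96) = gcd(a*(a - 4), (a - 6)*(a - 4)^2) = a - 4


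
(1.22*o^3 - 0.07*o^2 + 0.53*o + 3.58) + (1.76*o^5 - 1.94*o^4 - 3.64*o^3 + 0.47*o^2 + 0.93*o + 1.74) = 1.76*o^5 - 1.94*o^4 - 2.42*o^3 + 0.4*o^2 + 1.46*o + 5.32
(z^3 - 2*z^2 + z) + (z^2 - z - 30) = z^3 - z^2 - 30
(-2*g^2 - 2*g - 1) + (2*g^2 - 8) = -2*g - 9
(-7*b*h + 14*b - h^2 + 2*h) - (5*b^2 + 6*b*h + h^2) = -5*b^2 - 13*b*h + 14*b - 2*h^2 + 2*h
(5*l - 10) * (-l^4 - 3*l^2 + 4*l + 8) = -5*l^5 + 10*l^4 - 15*l^3 + 50*l^2 - 80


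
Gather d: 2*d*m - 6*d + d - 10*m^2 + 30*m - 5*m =d*(2*m - 5) - 10*m^2 + 25*m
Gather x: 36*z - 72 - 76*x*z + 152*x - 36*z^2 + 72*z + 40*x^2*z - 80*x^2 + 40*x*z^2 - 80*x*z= x^2*(40*z - 80) + x*(40*z^2 - 156*z + 152) - 36*z^2 + 108*z - 72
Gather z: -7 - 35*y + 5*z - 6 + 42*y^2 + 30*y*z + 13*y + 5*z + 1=42*y^2 - 22*y + z*(30*y + 10) - 12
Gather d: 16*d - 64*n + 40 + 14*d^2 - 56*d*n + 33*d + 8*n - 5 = 14*d^2 + d*(49 - 56*n) - 56*n + 35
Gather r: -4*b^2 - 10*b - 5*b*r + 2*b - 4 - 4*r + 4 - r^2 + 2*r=-4*b^2 - 8*b - r^2 + r*(-5*b - 2)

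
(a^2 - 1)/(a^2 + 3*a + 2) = (a - 1)/(a + 2)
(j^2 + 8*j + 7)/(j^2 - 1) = (j + 7)/(j - 1)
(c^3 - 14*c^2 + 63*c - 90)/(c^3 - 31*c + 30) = (c^2 - 9*c + 18)/(c^2 + 5*c - 6)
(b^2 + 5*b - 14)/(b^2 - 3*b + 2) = (b + 7)/(b - 1)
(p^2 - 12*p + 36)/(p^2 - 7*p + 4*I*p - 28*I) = (p^2 - 12*p + 36)/(p^2 + p*(-7 + 4*I) - 28*I)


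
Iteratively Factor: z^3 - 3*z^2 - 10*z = (z)*(z^2 - 3*z - 10) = z*(z + 2)*(z - 5)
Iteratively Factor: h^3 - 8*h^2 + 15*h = (h - 3)*(h^2 - 5*h) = (h - 5)*(h - 3)*(h)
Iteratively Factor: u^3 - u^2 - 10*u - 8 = (u + 1)*(u^2 - 2*u - 8) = (u - 4)*(u + 1)*(u + 2)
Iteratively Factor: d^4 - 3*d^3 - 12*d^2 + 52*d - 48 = (d - 3)*(d^3 - 12*d + 16) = (d - 3)*(d + 4)*(d^2 - 4*d + 4) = (d - 3)*(d - 2)*(d + 4)*(d - 2)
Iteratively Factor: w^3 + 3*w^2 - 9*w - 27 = (w + 3)*(w^2 - 9) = (w - 3)*(w + 3)*(w + 3)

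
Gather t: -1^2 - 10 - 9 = -20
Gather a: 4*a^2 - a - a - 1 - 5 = 4*a^2 - 2*a - 6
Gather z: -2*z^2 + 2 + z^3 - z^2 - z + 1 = z^3 - 3*z^2 - z + 3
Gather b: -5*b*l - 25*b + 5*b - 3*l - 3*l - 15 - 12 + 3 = b*(-5*l - 20) - 6*l - 24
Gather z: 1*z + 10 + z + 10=2*z + 20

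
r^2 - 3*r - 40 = (r - 8)*(r + 5)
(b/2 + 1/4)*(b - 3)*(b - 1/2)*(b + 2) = b^4/2 - b^3/2 - 25*b^2/8 + b/8 + 3/4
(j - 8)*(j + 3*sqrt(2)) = j^2 - 8*j + 3*sqrt(2)*j - 24*sqrt(2)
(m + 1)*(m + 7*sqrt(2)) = m^2 + m + 7*sqrt(2)*m + 7*sqrt(2)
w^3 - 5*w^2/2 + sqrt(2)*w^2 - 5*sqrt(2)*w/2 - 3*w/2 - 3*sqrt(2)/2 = (w - 3)*(w + 1/2)*(w + sqrt(2))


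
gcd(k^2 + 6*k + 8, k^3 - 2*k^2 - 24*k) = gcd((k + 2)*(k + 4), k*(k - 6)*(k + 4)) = k + 4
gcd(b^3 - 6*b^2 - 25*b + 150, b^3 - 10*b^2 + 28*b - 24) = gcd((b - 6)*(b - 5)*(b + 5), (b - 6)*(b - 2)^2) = b - 6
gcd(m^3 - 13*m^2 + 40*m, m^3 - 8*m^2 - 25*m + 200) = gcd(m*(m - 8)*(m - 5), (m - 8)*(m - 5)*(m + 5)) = m^2 - 13*m + 40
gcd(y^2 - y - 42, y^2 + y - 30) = y + 6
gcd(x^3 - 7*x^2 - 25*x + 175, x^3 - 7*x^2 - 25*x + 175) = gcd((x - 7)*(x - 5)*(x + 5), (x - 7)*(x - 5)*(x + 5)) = x^3 - 7*x^2 - 25*x + 175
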